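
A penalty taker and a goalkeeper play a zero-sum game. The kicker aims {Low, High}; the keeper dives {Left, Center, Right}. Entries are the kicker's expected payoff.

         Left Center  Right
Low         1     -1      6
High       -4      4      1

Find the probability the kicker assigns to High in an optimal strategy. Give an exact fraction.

Row minima: Low → -1, High → -4; maximin = -1.
Column maxima: Left → 1, Center → 4, Right → 6; minimax = 1.
-1 ≠ 1, so there is no saddle point; optimal play is mixed.
Right is strictly dominated by Left (it gives the kicker strictly more in every row), so the keeper never plays it.
On the remaining 2×2 (Low, High vs Left, Center):
Let the kicker play Low with probability p. Expected payoff against Left: 1p + (-4)(1−p) = 5p − 4; against Center: (-1)p + 4(1−p) = −5p + 4.
Setting these equal: 5p − 4 = −5p + 4 ⇒ 10p = 8 ⇒ p = 4/5, and the value is (5)·(4/5) − 4 = 0.
For the keeper: with q = P(Left), equating Low's and High's payoffs gives 2q − 1 = −8q + 4 ⇒ q = 1/2.

1/5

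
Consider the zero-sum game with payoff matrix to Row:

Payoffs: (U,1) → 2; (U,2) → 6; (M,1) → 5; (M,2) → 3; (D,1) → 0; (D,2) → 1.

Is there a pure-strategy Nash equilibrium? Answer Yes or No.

Row minima: U → 2, M → 3, D → 0; maximin = 3.
Column maxima: 1 → 5, 2 → 6; minimax = 5.
3 ≠ 5, so no pure-strategy equilibrium exists.

No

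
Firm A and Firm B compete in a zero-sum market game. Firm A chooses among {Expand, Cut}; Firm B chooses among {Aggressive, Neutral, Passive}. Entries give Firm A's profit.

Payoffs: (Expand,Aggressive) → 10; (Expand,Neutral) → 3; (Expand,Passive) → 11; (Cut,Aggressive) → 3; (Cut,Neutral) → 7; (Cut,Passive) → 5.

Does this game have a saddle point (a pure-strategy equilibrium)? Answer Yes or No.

Row minima: Expand → 3, Cut → 3; maximin = 3.
Column maxima: Aggressive → 10, Neutral → 7, Passive → 11; minimax = 7.
3 ≠ 7, so no pure-strategy equilibrium exists.

No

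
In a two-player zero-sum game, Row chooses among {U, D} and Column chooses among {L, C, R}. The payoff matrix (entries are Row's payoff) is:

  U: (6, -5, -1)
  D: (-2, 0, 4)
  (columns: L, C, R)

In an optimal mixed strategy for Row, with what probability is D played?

11/13

Row minima: U → -5, D → -2; maximin = -2.
Column maxima: L → 6, C → 0, R → 4; minimax = 0.
-2 ≠ 0, so there is no saddle point; optimal play is mixed.
R is strictly dominated by C (it gives Row strictly more in every row), so Column never plays it.
On the remaining 2×2 (U, D vs L, C):
Let Row play U with probability p. Expected payoff against L: 6p + (-2)(1−p) = 8p − 2; against C: (-5)p + 0(1−p) = −5p.
Setting these equal: 8p − 2 = −5p ⇒ 13p = 2 ⇒ p = 2/13, and the value is (8)·(2/13) − 2 = -10/13.
For Column: with q = P(L), equating U's and D's payoffs gives 11q − 5 = −2q ⇒ q = 5/13.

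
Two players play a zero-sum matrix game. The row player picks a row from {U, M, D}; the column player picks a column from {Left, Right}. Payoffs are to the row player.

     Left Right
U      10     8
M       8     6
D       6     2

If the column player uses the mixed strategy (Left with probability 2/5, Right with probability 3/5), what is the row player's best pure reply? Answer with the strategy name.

U

Expected payoff of U: (2/5)·10 + (3/5)·8 = 44/5.
Expected payoff of M: (2/5)·8 + (3/5)·6 = 34/5.
Expected payoff of D: (2/5)·6 + (3/5)·2 = 18/5.
The largest is 44/5, so the row player's best response is U.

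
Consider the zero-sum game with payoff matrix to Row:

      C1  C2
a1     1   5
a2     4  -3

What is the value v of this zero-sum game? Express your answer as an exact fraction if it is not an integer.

Row minima: a1 → 1, a2 → -3; maximin = 1.
Column maxima: C1 → 4, C2 → 5; minimax = 4.
1 ≠ 4, so there is no saddle point; optimal play is mixed.
Let Row play a1 with probability p. Expected payoff against C1: 1p + 4(1−p) = −3p + 4; against C2: 5p + (-3)(1−p) = 8p − 3.
Setting these equal: −3p + 4 = 8p − 3 ⇒ −11p = -7 ⇒ p = 7/11, and the value is (-3)·(7/11) + 4 = 23/11.
For Column: with q = P(C1), equating a1's and a2's payoffs gives −4q + 5 = 7q − 3 ⇒ q = 8/11.

23/11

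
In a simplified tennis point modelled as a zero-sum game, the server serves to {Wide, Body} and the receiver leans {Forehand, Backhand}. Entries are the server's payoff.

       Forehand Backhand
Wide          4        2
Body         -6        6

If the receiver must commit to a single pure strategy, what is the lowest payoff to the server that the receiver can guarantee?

Column maxima: Forehand → 4, Backhand → 6.
The smallest of these is 4.

4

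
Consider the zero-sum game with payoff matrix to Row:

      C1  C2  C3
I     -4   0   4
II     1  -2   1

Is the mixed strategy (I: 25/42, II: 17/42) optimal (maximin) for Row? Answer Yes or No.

No

Against C1 this mix gives (25/42)·(-4) + (17/42)·1 = -83/42.
Against C2 this mix gives (25/42)·0 + (17/42)·(-2) = -17/21.
Against C3 this mix gives (25/42)·4 + (17/42)·1 = 39/14.
Column will play C1, holding Row to -83/42. Shifting weight toward the row that does better against C1 would raise this floor (the equalizing mix achieves -8/7 against both C1 and C2), so the proposed strategy is not optimal.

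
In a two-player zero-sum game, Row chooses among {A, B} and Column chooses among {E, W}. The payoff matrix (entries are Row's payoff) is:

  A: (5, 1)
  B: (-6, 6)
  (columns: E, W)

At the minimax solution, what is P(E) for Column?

5/16

Row minima: A → 1, B → -6; maximin = 1.
Column maxima: E → 5, W → 6; minimax = 5.
1 ≠ 5, so there is no saddle point; optimal play is mixed.
Let Row play A with probability p. Expected payoff against E: 5p + (-6)(1−p) = 11p − 6; against W: 1p + 6(1−p) = −5p + 6.
Setting these equal: 11p − 6 = −5p + 6 ⇒ 16p = 12 ⇒ p = 3/4, and the value is (11)·(3/4) − 6 = 9/4.
For Column: with q = P(E), equating A's and B's payoffs gives 4q + 1 = −12q + 6 ⇒ q = 5/16.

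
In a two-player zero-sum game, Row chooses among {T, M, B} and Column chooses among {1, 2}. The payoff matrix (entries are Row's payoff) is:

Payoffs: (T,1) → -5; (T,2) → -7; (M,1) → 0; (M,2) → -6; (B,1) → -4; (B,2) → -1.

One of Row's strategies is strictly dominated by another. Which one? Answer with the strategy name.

T

M gives a strictly higher payoff than T against every column: 0 > -5, -6 > -7.
So T is strictly dominated and Row never plays it.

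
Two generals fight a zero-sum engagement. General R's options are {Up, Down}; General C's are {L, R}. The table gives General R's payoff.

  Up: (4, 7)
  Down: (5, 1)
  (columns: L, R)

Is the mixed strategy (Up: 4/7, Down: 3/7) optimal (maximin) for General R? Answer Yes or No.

Yes

Against L this mix gives (4/7)·4 + (3/7)·5 = 31/7.
Against R this mix gives (4/7)·7 + (3/7)·1 = 31/7.
All of General C's active replies (L, R) yield 31/7, and no column does worse for General R. The mix makes General C indifferent and guarantees 31/7, so it is optimal.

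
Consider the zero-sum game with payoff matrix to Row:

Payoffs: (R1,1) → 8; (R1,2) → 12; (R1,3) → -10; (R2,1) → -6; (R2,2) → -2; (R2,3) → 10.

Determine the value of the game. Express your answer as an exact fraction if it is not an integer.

10/17

Row minima: R1 → -10, R2 → -6; maximin = -6.
Column maxima: 1 → 8, 2 → 12, 3 → 10; minimax = 8.
-6 ≠ 8, so there is no saddle point; optimal play is mixed.
2 is strictly dominated by 1 (it gives Row strictly more in every row), so Column never plays it.
On the remaining 2×2 (R1, R2 vs 1, 3):
Let Row play R1 with probability p. Expected payoff against 1: 8p + (-6)(1−p) = 14p − 6; against 3: (-10)p + 10(1−p) = −20p + 10.
Setting these equal: 14p − 6 = −20p + 10 ⇒ 34p = 16 ⇒ p = 8/17, and the value is (14)·(8/17) − 6 = 10/17.
For Column: with q = P(1), equating R1's and R2's payoffs gives 18q − 10 = −16q + 10 ⇒ q = 10/17.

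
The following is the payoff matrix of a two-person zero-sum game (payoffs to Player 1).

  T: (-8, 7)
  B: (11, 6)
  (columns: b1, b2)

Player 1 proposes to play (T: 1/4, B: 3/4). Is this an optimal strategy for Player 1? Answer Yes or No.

Yes

Against b1 this mix gives (1/4)·(-8) + (3/4)·11 = 25/4.
Against b2 this mix gives (1/4)·7 + (3/4)·6 = 25/4.
All of Player 2's active replies (b1, b2) yield 25/4, and no column does worse for Player 1. The mix makes Player 2 indifferent and guarantees 25/4, so it is optimal.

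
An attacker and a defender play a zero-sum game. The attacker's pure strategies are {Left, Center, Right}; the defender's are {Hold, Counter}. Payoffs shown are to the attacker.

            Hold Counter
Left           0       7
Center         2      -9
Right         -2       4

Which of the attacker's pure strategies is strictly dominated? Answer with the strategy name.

Left gives a strictly higher payoff than Right against every column: 0 > -2, 7 > 4.
So Right is strictly dominated and the attacker never plays it.

Right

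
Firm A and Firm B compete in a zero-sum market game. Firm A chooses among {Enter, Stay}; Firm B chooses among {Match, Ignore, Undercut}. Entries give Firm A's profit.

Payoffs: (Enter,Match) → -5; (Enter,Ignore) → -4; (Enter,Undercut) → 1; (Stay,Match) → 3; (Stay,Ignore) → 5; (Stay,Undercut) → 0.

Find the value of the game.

1/3

Row minima: Enter → -5, Stay → 0; maximin = 0.
Column maxima: Match → 3, Ignore → 5, Undercut → 1; minimax = 1.
0 ≠ 1, so there is no saddle point; optimal play is mixed.
Ignore is strictly dominated by Match (it gives Firm A strictly more in every row), so Firm B never plays it.
On the remaining 2×2 (Enter, Stay vs Match, Undercut):
Let Firm A play Enter with probability p. Expected payoff against Match: (-5)p + 3(1−p) = −8p + 3; against Undercut: 1p + 0(1−p) = p.
Setting these equal: −8p + 3 = p ⇒ −9p = -3 ⇒ p = 1/3, and the value is (-8)·(1/3) + 3 = 1/3.
For Firm B: with q = P(Match), equating Enter's and Stay's payoffs gives −6q + 1 = 3q ⇒ q = 1/9.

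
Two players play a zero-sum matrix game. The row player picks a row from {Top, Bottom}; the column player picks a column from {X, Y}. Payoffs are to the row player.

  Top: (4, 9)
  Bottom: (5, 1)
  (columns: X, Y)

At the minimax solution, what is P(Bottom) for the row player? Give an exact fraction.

Row minima: Top → 4, Bottom → 1; maximin = 4.
Column maxima: X → 5, Y → 9; minimax = 5.
4 ≠ 5, so there is no saddle point; optimal play is mixed.
Let the row player play Top with probability p. Expected payoff against X: 4p + 5(1−p) = −p + 5; against Y: 9p + 1(1−p) = 8p + 1.
Setting these equal: −p + 5 = 8p + 1 ⇒ −9p = -4 ⇒ p = 4/9, and the value is (-1)·(4/9) + 5 = 41/9.
For the column player: with q = P(X), equating Top's and Bottom's payoffs gives −5q + 9 = 4q + 1 ⇒ q = 8/9.

5/9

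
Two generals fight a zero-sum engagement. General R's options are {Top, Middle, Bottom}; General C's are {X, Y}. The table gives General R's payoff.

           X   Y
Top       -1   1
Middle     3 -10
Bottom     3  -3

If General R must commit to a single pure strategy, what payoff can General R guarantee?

Row minima: Top → -1, Middle → -10, Bottom → -3.
The best of these is -1.

-1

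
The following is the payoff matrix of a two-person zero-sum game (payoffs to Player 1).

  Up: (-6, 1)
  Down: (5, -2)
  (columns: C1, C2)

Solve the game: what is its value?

Row minima: Up → -6, Down → -2; maximin = -2.
Column maxima: C1 → 5, C2 → 1; minimax = 1.
-2 ≠ 1, so there is no saddle point; optimal play is mixed.
Let Player 1 play Up with probability p. Expected payoff against C1: (-6)p + 5(1−p) = −11p + 5; against C2: 1p + (-2)(1−p) = 3p − 2.
Setting these equal: −11p + 5 = 3p − 2 ⇒ −14p = -7 ⇒ p = 1/2, and the value is (-11)·(1/2) + 5 = -1/2.
For Player 2: with q = P(C1), equating Up's and Down's payoffs gives −7q + 1 = 7q − 2 ⇒ q = 3/14.

-1/2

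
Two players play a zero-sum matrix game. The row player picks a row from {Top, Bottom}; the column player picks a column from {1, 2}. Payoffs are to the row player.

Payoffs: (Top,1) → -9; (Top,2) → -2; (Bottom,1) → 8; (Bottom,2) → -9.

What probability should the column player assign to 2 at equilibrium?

Row minima: Top → -9, Bottom → -9; maximin = -9.
Column maxima: 1 → 8, 2 → -2; minimax = -2.
-9 ≠ -2, so there is no saddle point; optimal play is mixed.
Let the row player play Top with probability p. Expected payoff against 1: (-9)p + 8(1−p) = −17p + 8; against 2: (-2)p + (-9)(1−p) = 7p − 9.
Setting these equal: −17p + 8 = 7p − 9 ⇒ −24p = -17 ⇒ p = 17/24, and the value is (-17)·(17/24) + 8 = -97/24.
For the column player: with q = P(1), equating Top's and Bottom's payoffs gives −7q − 2 = 17q − 9 ⇒ q = 7/24.

17/24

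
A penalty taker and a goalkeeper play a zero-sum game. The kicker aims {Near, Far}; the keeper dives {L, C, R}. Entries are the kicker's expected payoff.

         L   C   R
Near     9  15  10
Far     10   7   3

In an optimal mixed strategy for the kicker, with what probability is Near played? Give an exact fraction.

7/8

Row minima: Near → 9, Far → 3; maximin = 9.
Column maxima: L → 10, C → 15, R → 10; minimax = 10.
9 ≠ 10, so there is no saddle point; optimal play is mixed.
C is strictly dominated by R (it gives the kicker strictly more in every row), so the keeper never plays it.
On the remaining 2×2 (Near, Far vs L, R):
Let the kicker play Near with probability p. Expected payoff against L: 9p + 10(1−p) = −p + 10; against R: 10p + 3(1−p) = 7p + 3.
Setting these equal: −p + 10 = 7p + 3 ⇒ −8p = -7 ⇒ p = 7/8, and the value is (-1)·(7/8) + 10 = 73/8.
For the keeper: with q = P(L), equating Near's and Far's payoffs gives −q + 10 = 7q + 3 ⇒ q = 7/8.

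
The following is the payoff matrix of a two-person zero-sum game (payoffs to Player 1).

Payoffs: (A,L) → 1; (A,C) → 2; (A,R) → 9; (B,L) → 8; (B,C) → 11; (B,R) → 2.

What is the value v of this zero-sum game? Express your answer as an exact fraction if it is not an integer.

5

Row minima: A → 1, B → 2; maximin = 2.
Column maxima: L → 8, C → 11, R → 9; minimax = 8.
2 ≠ 8, so there is no saddle point; optimal play is mixed.
C is strictly dominated by L (it gives Player 1 strictly more in every row), so Player 2 never plays it.
On the remaining 2×2 (A, B vs L, R):
Let Player 1 play A with probability p. Expected payoff against L: 1p + 8(1−p) = −7p + 8; against R: 9p + 2(1−p) = 7p + 2.
Setting these equal: −7p + 8 = 7p + 2 ⇒ −14p = -6 ⇒ p = 3/7, and the value is (-7)·(3/7) + 8 = 5.
For Player 2: with q = P(L), equating A's and B's payoffs gives −8q + 9 = 6q + 2 ⇒ q = 1/2.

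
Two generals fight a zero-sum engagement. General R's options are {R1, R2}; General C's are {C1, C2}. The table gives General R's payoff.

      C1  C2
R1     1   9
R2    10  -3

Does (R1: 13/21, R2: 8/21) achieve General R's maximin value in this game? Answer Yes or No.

Against C1 this mix gives (13/21)·1 + (8/21)·10 = 31/7.
Against C2 this mix gives (13/21)·9 + (8/21)·(-3) = 31/7.
All of General C's active replies (C1, C2) yield 31/7, and no column does worse for General R. The mix makes General C indifferent and guarantees 31/7, so it is optimal.

Yes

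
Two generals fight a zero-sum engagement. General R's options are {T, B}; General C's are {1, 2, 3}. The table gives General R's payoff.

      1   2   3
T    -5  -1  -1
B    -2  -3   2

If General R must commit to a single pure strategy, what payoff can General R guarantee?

-3

Row minima: T → -5, B → -3.
The best of these is -3.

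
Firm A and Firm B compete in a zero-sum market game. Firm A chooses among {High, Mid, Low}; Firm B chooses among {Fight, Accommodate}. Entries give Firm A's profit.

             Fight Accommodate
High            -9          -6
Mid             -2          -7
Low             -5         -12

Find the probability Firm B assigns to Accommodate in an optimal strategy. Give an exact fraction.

7/8

Row minima: High → -9, Mid → -7, Low → -12; maximin = -7.
Column maxima: Fight → -2, Accommodate → -6; minimax = -6.
-7 ≠ -6, so there is no saddle point; optimal play is mixed.
Low is strictly dominated by Mid, so Firm A never plays it.
On the remaining 2×2 (High, Mid vs Fight, Accommodate):
Let Firm A play High with probability p. Expected payoff against Fight: (-9)p + (-2)(1−p) = −7p − 2; against Accommodate: (-6)p + (-7)(1−p) = p − 7.
Setting these equal: −7p − 2 = p − 7 ⇒ −8p = -5 ⇒ p = 5/8, and the value is (-7)·(5/8) − 2 = -51/8.
For Firm B: with q = P(Fight), equating High's and Mid's payoffs gives −3q − 6 = 5q − 7 ⇒ q = 1/8.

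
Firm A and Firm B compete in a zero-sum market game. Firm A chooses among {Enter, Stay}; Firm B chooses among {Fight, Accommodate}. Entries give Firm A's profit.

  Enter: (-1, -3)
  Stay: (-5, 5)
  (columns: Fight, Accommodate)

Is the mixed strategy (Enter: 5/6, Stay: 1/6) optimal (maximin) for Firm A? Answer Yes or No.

Yes

Against Fight this mix gives (5/6)·(-1) + (1/6)·(-5) = -5/3.
Against Accommodate this mix gives (5/6)·(-3) + (1/6)·5 = -5/3.
All of Firm B's active replies (Fight, Accommodate) yield -5/3, and no column does worse for Firm A. The mix makes Firm B indifferent and guarantees -5/3, so it is optimal.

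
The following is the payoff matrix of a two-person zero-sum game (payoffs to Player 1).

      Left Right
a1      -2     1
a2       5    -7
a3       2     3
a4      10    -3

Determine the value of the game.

18/7

Row minima: a1 → -2, a2 → -7, a3 → 2, a4 → -3; maximin = 2.
Column maxima: Left → 10, Right → 3; minimax = 3.
2 ≠ 3, so there is no saddle point; optimal play is mixed.
a1 is strictly dominated by a3, so Player 1 never plays it.
a2 is strictly dominated by a4, so Player 1 never plays it.
On the remaining 2×2 (a3, a4 vs Left, Right):
Let Player 1 play a3 with probability p. Expected payoff against Left: 2p + 10(1−p) = −8p + 10; against Right: 3p + (-3)(1−p) = 6p − 3.
Setting these equal: −8p + 10 = 6p − 3 ⇒ −14p = -13 ⇒ p = 13/14, and the value is (-8)·(13/14) + 10 = 18/7.
For Player 2: with q = P(Left), equating a3's and a4's payoffs gives −q + 3 = 13q − 3 ⇒ q = 3/7.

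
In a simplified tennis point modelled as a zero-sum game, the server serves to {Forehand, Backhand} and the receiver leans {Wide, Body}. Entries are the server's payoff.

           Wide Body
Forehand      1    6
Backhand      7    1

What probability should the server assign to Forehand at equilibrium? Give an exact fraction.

Row minima: Forehand → 1, Backhand → 1; maximin = 1.
Column maxima: Wide → 7, Body → 6; minimax = 6.
1 ≠ 6, so there is no saddle point; optimal play is mixed.
Let the server play Forehand with probability p. Expected payoff against Wide: 1p + 7(1−p) = −6p + 7; against Body: 6p + 1(1−p) = 5p + 1.
Setting these equal: −6p + 7 = 5p + 1 ⇒ −11p = -6 ⇒ p = 6/11, and the value is (-6)·(6/11) + 7 = 41/11.
For the receiver: with q = P(Wide), equating Forehand's and Backhand's payoffs gives −5q + 6 = 6q + 1 ⇒ q = 5/11.

6/11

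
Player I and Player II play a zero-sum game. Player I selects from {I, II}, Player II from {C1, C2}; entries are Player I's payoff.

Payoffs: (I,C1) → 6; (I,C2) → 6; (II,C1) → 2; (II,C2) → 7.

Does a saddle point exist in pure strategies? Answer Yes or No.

Row minima: I → 6, II → 2; maximin = 6.
Column maxima: C1 → 6, C2 → 7; minimax = 6.
maximin = minimax = 6, so a saddle point exists.

Yes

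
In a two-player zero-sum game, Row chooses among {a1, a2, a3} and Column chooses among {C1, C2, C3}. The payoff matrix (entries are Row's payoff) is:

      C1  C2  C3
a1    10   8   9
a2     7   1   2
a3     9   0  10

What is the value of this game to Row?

Row minima: a1 → 8, a2 → 1, a3 → 0; maximin = 8.
Column maxima: C1 → 10, C2 → 8, C3 → 10; minimax = 8.
Since maximin = minimax = 8, there is a saddle point and the value is 8.

8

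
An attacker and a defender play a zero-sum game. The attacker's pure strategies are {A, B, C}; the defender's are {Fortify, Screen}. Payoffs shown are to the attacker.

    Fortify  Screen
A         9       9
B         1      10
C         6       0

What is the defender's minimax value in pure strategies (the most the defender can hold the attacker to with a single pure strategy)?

Column maxima: Fortify → 9, Screen → 10.
The smallest of these is 9.

9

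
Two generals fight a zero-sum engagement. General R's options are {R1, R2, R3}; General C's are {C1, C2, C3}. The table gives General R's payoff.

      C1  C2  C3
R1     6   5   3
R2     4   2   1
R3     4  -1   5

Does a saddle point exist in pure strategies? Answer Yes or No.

No

Row minima: R1 → 3, R2 → 1, R3 → -1; maximin = 3.
Column maxima: C1 → 6, C2 → 5, C3 → 5; minimax = 5.
3 ≠ 5, so no pure-strategy equilibrium exists.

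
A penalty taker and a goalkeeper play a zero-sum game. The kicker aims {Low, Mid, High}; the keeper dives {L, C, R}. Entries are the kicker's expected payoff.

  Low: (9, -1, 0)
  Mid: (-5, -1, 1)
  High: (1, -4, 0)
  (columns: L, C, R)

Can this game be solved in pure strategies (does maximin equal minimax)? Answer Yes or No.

Yes

Row minima: Low → -1, Mid → -5, High → -4; maximin = -1.
Column maxima: L → 9, C → -1, R → 1; minimax = -1.
maximin = minimax = -1, so a saddle point exists.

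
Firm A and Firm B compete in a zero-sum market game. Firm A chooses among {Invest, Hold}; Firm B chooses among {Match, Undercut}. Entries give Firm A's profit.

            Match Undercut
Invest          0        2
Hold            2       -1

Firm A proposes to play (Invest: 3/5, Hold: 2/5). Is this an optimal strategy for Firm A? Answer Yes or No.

Yes

Against Match this mix gives (3/5)·0 + (2/5)·2 = 4/5.
Against Undercut this mix gives (3/5)·2 + (2/5)·(-1) = 4/5.
All of Firm B's active replies (Match, Undercut) yield 4/5, and no column does worse for Firm A. The mix makes Firm B indifferent and guarantees 4/5, so it is optimal.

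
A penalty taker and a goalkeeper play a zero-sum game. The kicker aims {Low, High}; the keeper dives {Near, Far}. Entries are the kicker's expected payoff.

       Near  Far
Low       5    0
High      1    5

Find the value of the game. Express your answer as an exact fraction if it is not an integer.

25/9

Row minima: Low → 0, High → 1; maximin = 1.
Column maxima: Near → 5, Far → 5; minimax = 5.
1 ≠ 5, so there is no saddle point; optimal play is mixed.
Let the kicker play Low with probability p. Expected payoff against Near: 5p + 1(1−p) = 4p + 1; against Far: 0p + 5(1−p) = −5p + 5.
Setting these equal: 4p + 1 = −5p + 5 ⇒ 9p = 4 ⇒ p = 4/9, and the value is (4)·(4/9) + 1 = 25/9.
For the keeper: with q = P(Near), equating Low's and High's payoffs gives 5q = −4q + 5 ⇒ q = 5/9.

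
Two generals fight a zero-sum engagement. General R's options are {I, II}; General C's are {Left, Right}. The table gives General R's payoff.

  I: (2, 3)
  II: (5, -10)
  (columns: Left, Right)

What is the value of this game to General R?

35/16

Row minima: I → 2, II → -10; maximin = 2.
Column maxima: Left → 5, Right → 3; minimax = 3.
2 ≠ 3, so there is no saddle point; optimal play is mixed.
Let General R play I with probability p. Expected payoff against Left: 2p + 5(1−p) = −3p + 5; against Right: 3p + (-10)(1−p) = 13p − 10.
Setting these equal: −3p + 5 = 13p − 10 ⇒ −16p = -15 ⇒ p = 15/16, and the value is (-3)·(15/16) + 5 = 35/16.
For General C: with q = P(Left), equating I's and II's payoffs gives −q + 3 = 15q − 10 ⇒ q = 13/16.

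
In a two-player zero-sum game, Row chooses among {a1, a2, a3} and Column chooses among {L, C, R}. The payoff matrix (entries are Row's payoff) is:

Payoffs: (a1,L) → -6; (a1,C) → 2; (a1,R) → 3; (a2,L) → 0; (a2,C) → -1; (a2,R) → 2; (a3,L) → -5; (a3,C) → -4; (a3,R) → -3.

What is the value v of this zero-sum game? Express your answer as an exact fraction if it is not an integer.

-2/3

Row minima: a1 → -6, a2 → -1, a3 → -5; maximin = -1.
Column maxima: L → 0, C → 2, R → 3; minimax = 0.
-1 ≠ 0, so there is no saddle point; optimal play is mixed.
a3 is strictly dominated by a2, so Row never plays it.
R is strictly dominated by L (it gives Row strictly more in every row), so Column never plays it.
On the remaining 2×2 (a1, a2 vs L, C):
Let Row play a1 with probability p. Expected payoff against L: (-6)p + 0(1−p) = −6p; against C: 2p + (-1)(1−p) = 3p − 1.
Setting these equal: −6p = 3p − 1 ⇒ −9p = -1 ⇒ p = 1/9, and the value is (-6)·(1/9) = -2/3.
For Column: with q = P(L), equating a1's and a2's payoffs gives −8q + 2 = q − 1 ⇒ q = 1/3.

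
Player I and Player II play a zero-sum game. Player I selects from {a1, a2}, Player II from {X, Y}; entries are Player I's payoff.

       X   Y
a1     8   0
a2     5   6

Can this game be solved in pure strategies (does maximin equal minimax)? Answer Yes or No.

No

Row minima: a1 → 0, a2 → 5; maximin = 5.
Column maxima: X → 8, Y → 6; minimax = 6.
5 ≠ 6, so no pure-strategy equilibrium exists.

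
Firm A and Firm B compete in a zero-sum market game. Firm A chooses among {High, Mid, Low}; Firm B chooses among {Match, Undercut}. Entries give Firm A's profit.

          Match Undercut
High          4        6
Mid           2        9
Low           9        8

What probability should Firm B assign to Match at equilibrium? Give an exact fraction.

1/8

Row minima: High → 4, Mid → 2, Low → 8; maximin = 8.
Column maxima: Match → 9, Undercut → 9; minimax = 9.
8 ≠ 9, so there is no saddle point; optimal play is mixed.
High is strictly dominated by Low, so Firm A never plays it.
On the remaining 2×2 (Mid, Low vs Match, Undercut):
Let Firm A play Mid with probability p. Expected payoff against Match: 2p + 9(1−p) = −7p + 9; against Undercut: 9p + 8(1−p) = p + 8.
Setting these equal: −7p + 9 = p + 8 ⇒ −8p = -1 ⇒ p = 1/8, and the value is (-7)·(1/8) + 9 = 65/8.
For Firm B: with q = P(Match), equating Mid's and Low's payoffs gives −7q + 9 = q + 8 ⇒ q = 1/8.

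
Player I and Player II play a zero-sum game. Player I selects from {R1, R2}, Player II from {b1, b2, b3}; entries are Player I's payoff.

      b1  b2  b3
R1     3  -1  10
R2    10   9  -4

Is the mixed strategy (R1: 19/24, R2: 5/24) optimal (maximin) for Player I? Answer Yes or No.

No

Against b1 this mix gives (19/24)·3 + (5/24)·10 = 107/24.
Against b2 this mix gives (19/24)·(-1) + (5/24)·9 = 13/12.
Against b3 this mix gives (19/24)·10 + (5/24)·(-4) = 85/12.
Player II will play b2, holding Player I to 13/12. Shifting weight toward the row that does better against b2 would raise this floor (the equalizing mix achieves 43/12 against both b2 and b3), so the proposed strategy is not optimal.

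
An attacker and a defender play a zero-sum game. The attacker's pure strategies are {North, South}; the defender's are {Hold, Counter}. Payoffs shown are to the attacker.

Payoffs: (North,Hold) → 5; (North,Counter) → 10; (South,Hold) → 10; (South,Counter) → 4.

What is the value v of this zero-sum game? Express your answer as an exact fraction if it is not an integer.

80/11

Row minima: North → 5, South → 4; maximin = 5.
Column maxima: Hold → 10, Counter → 10; minimax = 10.
5 ≠ 10, so there is no saddle point; optimal play is mixed.
Let the attacker play North with probability p. Expected payoff against Hold: 5p + 10(1−p) = −5p + 10; against Counter: 10p + 4(1−p) = 6p + 4.
Setting these equal: −5p + 10 = 6p + 4 ⇒ −11p = -6 ⇒ p = 6/11, and the value is (-5)·(6/11) + 10 = 80/11.
For the defender: with q = P(Hold), equating North's and South's payoffs gives −5q + 10 = 6q + 4 ⇒ q = 6/11.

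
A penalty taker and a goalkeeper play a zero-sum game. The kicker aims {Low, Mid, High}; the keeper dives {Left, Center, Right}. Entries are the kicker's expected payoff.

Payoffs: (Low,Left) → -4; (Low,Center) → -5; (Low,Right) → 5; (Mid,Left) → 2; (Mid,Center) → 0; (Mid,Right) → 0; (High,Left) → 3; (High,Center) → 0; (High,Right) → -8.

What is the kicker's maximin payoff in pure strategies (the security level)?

Row minima: Low → -5, Mid → 0, High → -8.
The best of these is 0.

0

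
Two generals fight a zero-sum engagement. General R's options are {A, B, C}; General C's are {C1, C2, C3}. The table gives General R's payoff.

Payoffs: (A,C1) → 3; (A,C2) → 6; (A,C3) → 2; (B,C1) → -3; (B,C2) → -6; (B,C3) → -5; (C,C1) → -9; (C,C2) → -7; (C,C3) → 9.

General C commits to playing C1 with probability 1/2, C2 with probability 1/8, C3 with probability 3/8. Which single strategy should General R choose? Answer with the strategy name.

A

Expected payoff of A: (1/2)·3 + (1/8)·6 + (3/8)·2 = 3.
Expected payoff of B: (1/2)·(-3) + (1/8)·(-6) + (3/8)·(-5) = -33/8.
Expected payoff of C: (1/2)·(-9) + (1/8)·(-7) + (3/8)·9 = -2.
The largest is 3, so General R's best response is A.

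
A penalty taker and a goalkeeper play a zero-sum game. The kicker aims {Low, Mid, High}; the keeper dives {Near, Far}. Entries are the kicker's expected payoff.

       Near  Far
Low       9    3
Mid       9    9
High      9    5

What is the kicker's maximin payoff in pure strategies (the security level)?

9

Row minima: Low → 3, Mid → 9, High → 5.
The best of these is 9.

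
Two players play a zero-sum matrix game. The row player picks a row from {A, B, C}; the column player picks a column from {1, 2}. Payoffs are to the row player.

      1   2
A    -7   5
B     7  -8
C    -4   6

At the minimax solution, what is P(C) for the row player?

Row minima: A → -7, B → -8, C → -4; maximin = -4.
Column maxima: 1 → 7, 2 → 6; minimax = 6.
-4 ≠ 6, so there is no saddle point; optimal play is mixed.
A is strictly dominated by C, so the row player never plays it.
On the remaining 2×2 (B, C vs 1, 2):
Let the row player play B with probability p. Expected payoff against 1: 7p + (-4)(1−p) = 11p − 4; against 2: (-8)p + 6(1−p) = −14p + 6.
Setting these equal: 11p − 4 = −14p + 6 ⇒ 25p = 10 ⇒ p = 2/5, and the value is (11)·(2/5) − 4 = 2/5.
For the column player: with q = P(1), equating B's and C's payoffs gives 15q − 8 = −10q + 6 ⇒ q = 14/25.

3/5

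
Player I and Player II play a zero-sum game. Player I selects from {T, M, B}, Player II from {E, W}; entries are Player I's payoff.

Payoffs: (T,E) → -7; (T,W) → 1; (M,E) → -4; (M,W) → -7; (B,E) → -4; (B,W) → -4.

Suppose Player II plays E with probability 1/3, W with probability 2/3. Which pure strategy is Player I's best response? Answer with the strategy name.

Expected payoff of T: (1/3)·(-7) + (2/3)·1 = -5/3.
Expected payoff of M: (1/3)·(-4) + (2/3)·(-7) = -6.
Expected payoff of B: (1/3)·(-4) + (2/3)·(-4) = -4.
The largest is -5/3, so Player I's best response is T.

T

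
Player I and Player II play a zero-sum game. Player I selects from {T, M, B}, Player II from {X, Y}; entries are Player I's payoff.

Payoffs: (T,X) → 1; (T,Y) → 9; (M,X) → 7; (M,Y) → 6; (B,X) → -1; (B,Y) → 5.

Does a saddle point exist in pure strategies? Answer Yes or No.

No

Row minima: T → 1, M → 6, B → -1; maximin = 6.
Column maxima: X → 7, Y → 9; minimax = 7.
6 ≠ 7, so no pure-strategy equilibrium exists.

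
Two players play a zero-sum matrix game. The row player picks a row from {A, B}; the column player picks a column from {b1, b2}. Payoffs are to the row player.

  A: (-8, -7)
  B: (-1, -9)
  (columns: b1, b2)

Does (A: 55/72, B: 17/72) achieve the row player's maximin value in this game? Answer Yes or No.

No

Against b1 this mix gives (55/72)·(-8) + (17/72)·(-1) = -457/72.
Against b2 this mix gives (55/72)·(-7) + (17/72)·(-9) = -269/36.
The column player will play b2, holding the row player to -269/36. Shifting weight toward the row that does better against b2 would raise this floor (the equalizing mix achieves -65/9 against both b2 and b1), so the proposed strategy is not optimal.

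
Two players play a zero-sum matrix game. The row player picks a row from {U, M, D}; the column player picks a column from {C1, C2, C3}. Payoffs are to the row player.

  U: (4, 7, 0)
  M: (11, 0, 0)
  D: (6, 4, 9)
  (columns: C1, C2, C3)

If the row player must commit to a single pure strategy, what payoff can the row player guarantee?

4

Row minima: U → 0, M → 0, D → 4.
The best of these is 4.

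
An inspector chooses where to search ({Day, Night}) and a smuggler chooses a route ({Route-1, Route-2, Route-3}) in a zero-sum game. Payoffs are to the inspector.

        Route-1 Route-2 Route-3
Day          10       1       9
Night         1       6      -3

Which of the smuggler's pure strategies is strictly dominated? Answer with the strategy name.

Route-3 holds the inspector's payoff strictly below Route-1 in every row: 9 < 10, -3 < 1.
So Route-1 is strictly dominated for the smuggler.

Route-1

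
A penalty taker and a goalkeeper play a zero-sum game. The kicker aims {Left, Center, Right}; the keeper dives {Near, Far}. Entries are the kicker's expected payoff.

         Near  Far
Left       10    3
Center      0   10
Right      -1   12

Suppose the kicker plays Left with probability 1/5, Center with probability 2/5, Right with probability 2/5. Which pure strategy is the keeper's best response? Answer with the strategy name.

Near

If the keeper plays Near, the kicker's expected payoff is (1/5)·10 + (2/5)·0 + (2/5)·(-1) = 8/5.
If the keeper plays Far, the kicker's expected payoff is (1/5)·3 + (2/5)·10 + (2/5)·12 = 47/5.
The keeper minimizes the kicker's payoff; the smallest is 8/5, so the best response is Near.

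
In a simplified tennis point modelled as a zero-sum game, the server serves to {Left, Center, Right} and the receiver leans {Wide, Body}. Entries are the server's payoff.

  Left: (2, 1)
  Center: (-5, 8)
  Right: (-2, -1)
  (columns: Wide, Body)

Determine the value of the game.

3/2

Row minima: Left → 1, Center → -5, Right → -2; maximin = 1.
Column maxima: Wide → 2, Body → 8; minimax = 2.
1 ≠ 2, so there is no saddle point; optimal play is mixed.
Right is strictly dominated by Left, so the server never plays it.
On the remaining 2×2 (Left, Center vs Wide, Body):
Let the server play Left with probability p. Expected payoff against Wide: 2p + (-5)(1−p) = 7p − 5; against Body: 1p + 8(1−p) = −7p + 8.
Setting these equal: 7p − 5 = −7p + 8 ⇒ 14p = 13 ⇒ p = 13/14, and the value is (7)·(13/14) − 5 = 3/2.
For the receiver: with q = P(Wide), equating Left's and Center's payoffs gives q + 1 = −13q + 8 ⇒ q = 1/2.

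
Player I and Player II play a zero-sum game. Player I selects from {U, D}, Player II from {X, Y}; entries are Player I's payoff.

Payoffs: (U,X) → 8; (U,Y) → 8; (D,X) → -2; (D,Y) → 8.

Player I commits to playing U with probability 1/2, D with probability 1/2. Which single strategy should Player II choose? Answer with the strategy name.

X

If Player II plays X, Player I's expected payoff is (1/2)·8 + (1/2)·(-2) = 3.
If Player II plays Y, Player I's expected payoff is (1/2)·8 + (1/2)·8 = 8.
Player II minimizes Player I's payoff; the smallest is 3, so the best response is X.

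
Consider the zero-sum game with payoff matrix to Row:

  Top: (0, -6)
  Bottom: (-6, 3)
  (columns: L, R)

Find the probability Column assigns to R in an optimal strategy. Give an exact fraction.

2/5

Row minima: Top → -6, Bottom → -6; maximin = -6.
Column maxima: L → 0, R → 3; minimax = 0.
-6 ≠ 0, so there is no saddle point; optimal play is mixed.
Let Row play Top with probability p. Expected payoff against L: 0p + (-6)(1−p) = 6p − 6; against R: (-6)p + 3(1−p) = −9p + 3.
Setting these equal: 6p − 6 = −9p + 3 ⇒ 15p = 9 ⇒ p = 3/5, and the value is (6)·(3/5) − 6 = -12/5.
For Column: with q = P(L), equating Top's and Bottom's payoffs gives 6q − 6 = −9q + 3 ⇒ q = 3/5.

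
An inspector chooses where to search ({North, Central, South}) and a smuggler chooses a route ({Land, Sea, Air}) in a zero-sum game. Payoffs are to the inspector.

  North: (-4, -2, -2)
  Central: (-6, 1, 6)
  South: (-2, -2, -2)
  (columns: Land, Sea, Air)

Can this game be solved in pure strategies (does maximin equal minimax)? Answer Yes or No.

Yes

Row minima: North → -4, Central → -6, South → -2; maximin = -2.
Column maxima: Land → -2, Sea → 1, Air → 6; minimax = -2.
maximin = minimax = -2, so a saddle point exists.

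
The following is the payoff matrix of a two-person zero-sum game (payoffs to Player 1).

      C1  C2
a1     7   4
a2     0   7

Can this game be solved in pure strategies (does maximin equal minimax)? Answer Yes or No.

Row minima: a1 → 4, a2 → 0; maximin = 4.
Column maxima: C1 → 7, C2 → 7; minimax = 7.
4 ≠ 7, so no pure-strategy equilibrium exists.

No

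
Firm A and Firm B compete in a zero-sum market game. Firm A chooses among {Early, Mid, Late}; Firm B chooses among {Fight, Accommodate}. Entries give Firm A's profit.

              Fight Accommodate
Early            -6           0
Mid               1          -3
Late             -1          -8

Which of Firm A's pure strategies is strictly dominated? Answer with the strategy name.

Mid gives a strictly higher payoff than Late against every column: 1 > -1, -3 > -8.
So Late is strictly dominated and Firm A never plays it.

Late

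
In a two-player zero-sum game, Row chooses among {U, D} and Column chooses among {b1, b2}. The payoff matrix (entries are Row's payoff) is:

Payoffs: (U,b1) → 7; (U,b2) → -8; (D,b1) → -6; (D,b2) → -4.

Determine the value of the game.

Row minima: U → -8, D → -6; maximin = -6.
Column maxima: b1 → 7, b2 → -4; minimax = -4.
-6 ≠ -4, so there is no saddle point; optimal play is mixed.
Let Row play U with probability p. Expected payoff against b1: 7p + (-6)(1−p) = 13p − 6; against b2: (-8)p + (-4)(1−p) = −4p − 4.
Setting these equal: 13p − 6 = −4p − 4 ⇒ 17p = 2 ⇒ p = 2/17, and the value is (13)·(2/17) − 6 = -76/17.
For Column: with q = P(b1), equating U's and D's payoffs gives 15q − 8 = −2q − 4 ⇒ q = 4/17.

-76/17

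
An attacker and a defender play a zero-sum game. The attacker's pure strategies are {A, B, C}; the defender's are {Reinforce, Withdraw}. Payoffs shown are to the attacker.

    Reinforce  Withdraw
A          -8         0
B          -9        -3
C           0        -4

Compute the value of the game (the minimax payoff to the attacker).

Row minima: A → -8, B → -9, C → -4; maximin = -4.
Column maxima: Reinforce → 0, Withdraw → 0; minimax = 0.
-4 ≠ 0, so there is no saddle point; optimal play is mixed.
B is strictly dominated by A, so the attacker never plays it.
On the remaining 2×2 (A, C vs Reinforce, Withdraw):
Let the attacker play A with probability p. Expected payoff against Reinforce: (-8)p + 0(1−p) = −8p; against Withdraw: 0p + (-4)(1−p) = 4p − 4.
Setting these equal: −8p = 4p − 4 ⇒ −12p = -4 ⇒ p = 1/3, and the value is (-8)·(1/3) = -8/3.
For the defender: with q = P(Reinforce), equating A's and C's payoffs gives −8q = 4q − 4 ⇒ q = 1/3.

-8/3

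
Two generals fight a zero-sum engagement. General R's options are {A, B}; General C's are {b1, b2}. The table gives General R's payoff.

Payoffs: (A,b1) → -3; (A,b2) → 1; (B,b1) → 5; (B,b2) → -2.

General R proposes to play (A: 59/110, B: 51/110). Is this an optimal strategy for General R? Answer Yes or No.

No

Against b1 this mix gives (59/110)·(-3) + (51/110)·5 = 39/55.
Against b2 this mix gives (59/110)·1 + (51/110)·(-2) = -43/110.
General C will play b2, holding General R to -43/110. Shifting weight toward the row that does better against b2 would raise this floor (the equalizing mix achieves -1/11 against both b2 and b1), so the proposed strategy is not optimal.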